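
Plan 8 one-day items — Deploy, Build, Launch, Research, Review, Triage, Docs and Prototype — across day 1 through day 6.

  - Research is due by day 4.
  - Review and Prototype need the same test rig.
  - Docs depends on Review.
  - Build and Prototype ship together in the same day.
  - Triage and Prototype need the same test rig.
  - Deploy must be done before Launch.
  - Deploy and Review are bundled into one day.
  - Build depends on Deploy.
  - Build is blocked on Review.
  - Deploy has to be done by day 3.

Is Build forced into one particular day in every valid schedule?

No

Build can be day 2 (e.g. Docs -> day 2, Triage -> day 1, Research -> day 1, Build -> day 2, Prototype -> day 2, Deploy -> day 1, Review -> day 1, Launch -> day 2) or day 3 (e.g. Triage -> day 1; Research -> day 1; Build -> day 3; Review -> day 1; Deploy -> day 1; Prototype -> day 3; Docs -> day 2; Launch -> day 2).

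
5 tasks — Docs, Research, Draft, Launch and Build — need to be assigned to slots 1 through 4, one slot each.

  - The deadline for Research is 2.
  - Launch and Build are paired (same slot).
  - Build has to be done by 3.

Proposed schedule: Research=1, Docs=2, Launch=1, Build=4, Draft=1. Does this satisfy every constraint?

The deadline for Research is 2 — holds.
Launch and Build are paired (same slot) — violated.
Build has to be done by 3 — violated.

No — it violates: Launch and Build are paired (same slot)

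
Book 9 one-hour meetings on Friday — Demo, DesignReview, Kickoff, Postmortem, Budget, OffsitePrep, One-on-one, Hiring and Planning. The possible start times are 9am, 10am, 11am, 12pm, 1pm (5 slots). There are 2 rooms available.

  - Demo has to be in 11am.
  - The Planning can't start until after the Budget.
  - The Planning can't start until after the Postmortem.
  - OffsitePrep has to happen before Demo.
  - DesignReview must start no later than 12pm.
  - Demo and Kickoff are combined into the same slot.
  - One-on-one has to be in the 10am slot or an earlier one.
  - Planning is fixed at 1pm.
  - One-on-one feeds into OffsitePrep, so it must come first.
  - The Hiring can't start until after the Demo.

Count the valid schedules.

18

Splitting on DesignReview: it can be 9am (5), 10am (5), 12pm (8). Listing each branch's schedules as (Demo, Kickoff, Postmortem, Budget, OffsitePrep, One-on-one, Hiring, Planning):
DesignReview=9am: (11am,11am,10am,12pm,10am,9am,12pm,1pm) (11am,11am,10am,12pm,10am,9am,1pm,1pm) (11am,11am,12pm,10am,10am,9am,12pm,1pm) (11am,11am,12pm,10am,10am,9am,1pm,1pm) (11am,11am,12pm,12pm,10am,9am,1pm,1pm) — 5.
DesignReview=10am: (11am,11am,9am,12pm,10am,9am,12pm,1pm) (11am,11am,9am,12pm,10am,9am,1pm,1pm) (11am,11am,12pm,9am,10am,9am,12pm,1pm) (11am,11am,12pm,9am,10am,9am,1pm,1pm) (11am,11am,12pm,12pm,10am,9am,1pm,1pm) — 5.
DesignReview=12pm: (11am,11am,9am,10am,10am,9am,12pm,1pm) (11am,11am,9am,10am,10am,9am,1pm,1pm) (11am,11am,9am,12pm,10am,9am,1pm,1pm) (11am,11am,10am,9am,10am,9am,12pm,1pm) (11am,11am,10am,9am,10am,9am,1pm,1pm) (11am,11am,10am,12pm,10am,9am,1pm,1pm) (11am,11am,12pm,9am,10am,9am,1pm,1pm) (11am,11am,12pm,10am,10am,9am,1pm,1pm) — 8.
Summing: 5 + 5 + 8 = 18.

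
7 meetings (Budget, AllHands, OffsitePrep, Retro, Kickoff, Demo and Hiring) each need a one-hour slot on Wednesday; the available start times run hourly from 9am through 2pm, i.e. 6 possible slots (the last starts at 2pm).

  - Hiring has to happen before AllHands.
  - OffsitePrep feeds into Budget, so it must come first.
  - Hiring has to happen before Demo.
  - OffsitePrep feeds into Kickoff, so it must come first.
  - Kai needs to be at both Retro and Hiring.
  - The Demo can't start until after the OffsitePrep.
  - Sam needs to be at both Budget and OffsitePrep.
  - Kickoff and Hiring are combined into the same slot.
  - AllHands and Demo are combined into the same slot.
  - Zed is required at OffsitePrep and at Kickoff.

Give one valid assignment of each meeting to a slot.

Hiring -> 10am, Retro -> 9am, Demo -> 11am, Kickoff -> 10am, OffsitePrep -> 9am, AllHands -> 11am, Budget -> 10am

Checking: OffsitePrep(9am) before Demo(11am); Hiring(10am) before Demo(11am); OffsitePrep(9am) before Budget(10am); OffsitePrep(9am) before Kickoff(10am); Hiring(10am) before AllHands(11am); Retro(9am) != Hiring(10am); Budget(10am) != OffsitePrep(9am); OffsitePrep(9am) != Kickoff(10am); AllHands = Demo = 11am; Kickoff = Hiring = 10am.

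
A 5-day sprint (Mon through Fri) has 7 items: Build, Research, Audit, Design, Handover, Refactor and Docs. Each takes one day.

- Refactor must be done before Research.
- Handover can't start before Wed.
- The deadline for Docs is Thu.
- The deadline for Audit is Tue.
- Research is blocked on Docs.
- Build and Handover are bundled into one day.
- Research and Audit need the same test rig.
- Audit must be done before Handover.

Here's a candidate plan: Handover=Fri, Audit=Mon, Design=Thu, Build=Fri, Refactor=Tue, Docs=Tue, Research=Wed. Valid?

Refactor must be done before Research — holds.
The deadline for Audit is Tue — holds.
Handover can't start before Wed — holds.
Research is blocked on Docs — holds.
Research and Audit need the same test rig — holds.
Audit must be done before Handover — holds.
The deadline for Docs is Thu — holds.
Build and Handover are bundled into one day — holds.

Yes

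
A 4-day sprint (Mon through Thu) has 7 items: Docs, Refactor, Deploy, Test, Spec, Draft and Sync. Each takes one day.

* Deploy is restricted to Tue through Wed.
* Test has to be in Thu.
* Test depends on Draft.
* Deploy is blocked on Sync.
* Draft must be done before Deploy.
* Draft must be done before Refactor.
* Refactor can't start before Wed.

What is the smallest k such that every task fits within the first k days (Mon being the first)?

4

The precedence chain requires at least 2 distinct days.
Test can't be placed before Thu — that is day 4 counting from Mon — so the schedule must run through at least 4 days.
4 works (last occupied day: Thu): for example Spec=Mon; Refactor=Wed; Sync=Mon; Docs=Mon; Deploy=Tue; Draft=Mon; Test=Thu.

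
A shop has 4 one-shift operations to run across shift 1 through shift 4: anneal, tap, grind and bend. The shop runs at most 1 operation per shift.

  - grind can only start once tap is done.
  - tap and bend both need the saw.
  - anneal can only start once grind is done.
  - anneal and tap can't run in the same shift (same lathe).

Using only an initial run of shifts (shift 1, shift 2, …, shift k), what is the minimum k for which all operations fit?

The precedence chain requires at least 3 distinct shifts.
With at most 1 per shift and 4 operations, at least 4 shifts are needed.
4 works (last occupied shift: shift 4): for example grind in shift 2; anneal in shift 3; bend in shift 4; tap in shift 1.

4 shifts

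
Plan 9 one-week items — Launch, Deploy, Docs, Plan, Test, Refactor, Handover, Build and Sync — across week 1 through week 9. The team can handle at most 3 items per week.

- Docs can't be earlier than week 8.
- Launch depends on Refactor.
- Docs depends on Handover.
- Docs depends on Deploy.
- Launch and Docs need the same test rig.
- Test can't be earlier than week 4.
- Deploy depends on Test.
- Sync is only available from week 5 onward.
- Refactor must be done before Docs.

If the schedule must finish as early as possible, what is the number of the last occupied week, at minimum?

The precedence chain requires at least 3 distinct weeks.
With at most 3 per week and 9 tasks, at least 3 weeks are needed.
Docs can't be placed before week 8, so the schedule must run through at least week 8.
8 works (last occupied week: week 8): for example Sync in week 5, Test in week 4, Plan in week 1, Refactor in week 1, Build in week 2, Launch in week 2, Deploy in week 5, Docs in week 8, Handover in week 1.

week 8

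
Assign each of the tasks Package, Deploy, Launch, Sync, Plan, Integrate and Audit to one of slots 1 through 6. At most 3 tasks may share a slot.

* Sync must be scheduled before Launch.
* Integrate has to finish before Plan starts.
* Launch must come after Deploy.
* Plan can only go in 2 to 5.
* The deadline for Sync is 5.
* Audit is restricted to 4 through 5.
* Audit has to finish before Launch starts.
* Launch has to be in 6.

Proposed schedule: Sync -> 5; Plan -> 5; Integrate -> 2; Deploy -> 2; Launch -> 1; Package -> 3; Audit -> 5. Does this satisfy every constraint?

No — it violates: Launch has to be in 6

The deadline for Sync is 5 — holds.
Audit has to finish before Launch starts — violated.
Integrate has to finish before Plan starts — holds.
Plan can only go in 2 to 5 — holds.
At most 3 tasks may share a slot — holds.
Audit is restricted to 4 through 5 — holds.
Launch must come after Deploy — violated.
Launch has to be in 6 — violated.
Sync must be scheduled before Launch — violated.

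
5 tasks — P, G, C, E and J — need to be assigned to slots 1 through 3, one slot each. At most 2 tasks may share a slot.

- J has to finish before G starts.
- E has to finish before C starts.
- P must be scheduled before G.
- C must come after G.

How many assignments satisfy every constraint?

1

Enumerating: C in 3; E in 2; G in 2; J in 1; P in 1.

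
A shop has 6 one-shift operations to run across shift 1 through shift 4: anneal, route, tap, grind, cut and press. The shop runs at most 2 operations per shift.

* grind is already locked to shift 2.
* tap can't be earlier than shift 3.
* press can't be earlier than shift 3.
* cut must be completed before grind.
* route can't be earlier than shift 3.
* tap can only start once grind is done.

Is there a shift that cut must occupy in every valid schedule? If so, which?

Downstream work caps cut at shift 1.
So cut is pinned to shift 1.

shift 1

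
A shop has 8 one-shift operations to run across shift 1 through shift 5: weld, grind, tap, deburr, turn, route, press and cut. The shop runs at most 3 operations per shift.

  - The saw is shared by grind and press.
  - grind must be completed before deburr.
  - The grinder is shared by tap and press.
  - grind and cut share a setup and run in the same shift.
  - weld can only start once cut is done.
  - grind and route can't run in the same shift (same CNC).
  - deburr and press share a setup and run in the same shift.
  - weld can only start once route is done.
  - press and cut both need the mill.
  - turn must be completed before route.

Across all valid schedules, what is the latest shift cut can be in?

Downstream work caps cut at shift 4.
cut at shift 4 is achievable: cut=shift 4, press=shift 5, turn=shift 1, grind=shift 4, tap=shift 1, deburr=shift 5, route=shift 2, weld=shift 5.

shift 4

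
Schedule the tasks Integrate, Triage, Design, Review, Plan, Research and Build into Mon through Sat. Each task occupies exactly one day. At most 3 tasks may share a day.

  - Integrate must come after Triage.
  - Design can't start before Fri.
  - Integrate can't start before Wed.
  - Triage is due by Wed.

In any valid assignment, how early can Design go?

Design is available from Fri.
Design at Fri is achievable: Integrate -> Wed; Plan -> Mon; Build -> Tue; Review -> Mon; Design -> Fri; Triage -> Mon; Research -> Tue.

Fri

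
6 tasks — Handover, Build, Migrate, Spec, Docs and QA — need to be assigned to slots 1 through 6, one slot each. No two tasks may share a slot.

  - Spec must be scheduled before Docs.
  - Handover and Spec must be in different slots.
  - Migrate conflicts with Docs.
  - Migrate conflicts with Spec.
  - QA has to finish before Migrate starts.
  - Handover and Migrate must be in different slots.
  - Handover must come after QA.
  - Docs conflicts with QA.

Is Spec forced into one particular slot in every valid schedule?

Spec can be 1 (e.g. Handover in 3; Build in 6; Spec in 1; QA in 2; Docs in 5; Migrate in 4) or 2 (e.g. Handover -> 3, Docs -> 5, Spec -> 2, QA -> 1, Build -> 6, Migrate -> 4).

No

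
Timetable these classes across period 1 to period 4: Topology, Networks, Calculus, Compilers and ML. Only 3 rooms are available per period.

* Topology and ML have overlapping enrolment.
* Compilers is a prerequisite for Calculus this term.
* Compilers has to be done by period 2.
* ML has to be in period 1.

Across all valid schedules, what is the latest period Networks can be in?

Networks at period 4 is achievable: Compilers=period 1; Networks=period 4; ML=period 1; Calculus=period 2; Topology=period 2.

period 4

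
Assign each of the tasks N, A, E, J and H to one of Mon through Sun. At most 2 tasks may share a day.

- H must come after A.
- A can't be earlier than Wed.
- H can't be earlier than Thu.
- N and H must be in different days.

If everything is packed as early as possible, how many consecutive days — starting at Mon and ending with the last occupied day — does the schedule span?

The precedence chain requires at least 2 distinct days.
With at most 2 per day and 5 tasks, at least 3 days are needed.
H can't be placed before Thu — that is day 4 counting from Mon — so the schedule must run through at least 4 days.
4 works (last occupied day: Thu): for example E -> Mon, H -> Thu, N -> Mon, A -> Wed, J -> Tue.

4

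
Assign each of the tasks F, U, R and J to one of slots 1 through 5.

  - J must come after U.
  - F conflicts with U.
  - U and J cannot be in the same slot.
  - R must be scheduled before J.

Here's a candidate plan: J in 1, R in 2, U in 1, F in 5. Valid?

R must be scheduled before J — violated.
F conflicts with U — holds.
J must come after U — violated.
U and J cannot be in the same slot — violated.

No. R must be scheduled before J is not satisfied.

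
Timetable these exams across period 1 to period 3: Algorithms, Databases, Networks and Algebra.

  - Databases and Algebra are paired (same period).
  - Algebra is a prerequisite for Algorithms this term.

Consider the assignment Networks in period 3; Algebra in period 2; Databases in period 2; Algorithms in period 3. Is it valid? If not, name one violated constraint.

Valid

Databases and Algebra are paired (same period) — holds.
Algebra is a prerequisite for Algorithms this term — holds.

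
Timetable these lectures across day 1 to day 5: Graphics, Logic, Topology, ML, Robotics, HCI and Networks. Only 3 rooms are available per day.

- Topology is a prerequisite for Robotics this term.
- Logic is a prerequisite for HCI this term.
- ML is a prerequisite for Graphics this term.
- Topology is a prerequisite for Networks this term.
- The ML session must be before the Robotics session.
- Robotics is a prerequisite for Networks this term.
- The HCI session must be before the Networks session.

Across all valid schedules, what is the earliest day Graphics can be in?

day 2

Precedence pushes Graphics to at least day 2.
Graphics at day 2 is achievable: Topology in day 1; Graphics in day 2; HCI in day 2; Robotics in day 2; Logic in day 1; ML in day 1; Networks in day 3.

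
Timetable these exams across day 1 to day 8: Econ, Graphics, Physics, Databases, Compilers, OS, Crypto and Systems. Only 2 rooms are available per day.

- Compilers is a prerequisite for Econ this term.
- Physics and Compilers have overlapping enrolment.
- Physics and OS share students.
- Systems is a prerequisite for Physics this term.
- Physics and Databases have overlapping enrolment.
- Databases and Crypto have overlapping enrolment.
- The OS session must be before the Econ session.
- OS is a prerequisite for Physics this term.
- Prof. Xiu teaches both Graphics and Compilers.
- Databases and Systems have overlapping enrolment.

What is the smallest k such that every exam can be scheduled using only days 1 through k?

The precedence chain requires at least 2 distinct days.
With at most 2 per day and 8 exams, at least 4 days are needed.
4 works (last occupied day: day 4): for example Compilers -> day 1; Graphics -> day 4; Databases -> day 4; OS -> day 1; Econ -> day 2; Physics -> day 3; Systems -> day 2; Crypto -> day 3.

4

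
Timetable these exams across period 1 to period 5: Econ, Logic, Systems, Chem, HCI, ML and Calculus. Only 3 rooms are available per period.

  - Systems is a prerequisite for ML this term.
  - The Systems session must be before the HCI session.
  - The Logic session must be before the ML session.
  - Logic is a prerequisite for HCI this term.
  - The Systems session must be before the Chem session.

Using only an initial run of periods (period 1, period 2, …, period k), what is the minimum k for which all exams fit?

3

The precedence chain requires at least 2 distinct periods.
With at most 3 per period and 7 exams, at least 3 periods are needed.
3 works (last occupied period: period 3): for example Logic in period 1, HCI in period 2, ML in period 2, Chem in period 2, Calculus in period 3, Econ in period 1, Systems in period 1.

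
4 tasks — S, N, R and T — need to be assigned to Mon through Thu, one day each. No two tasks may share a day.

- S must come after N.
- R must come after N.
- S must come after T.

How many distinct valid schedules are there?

5

Splitting on S: it can be Wed (2), Thu (3). Listing each branch's schedules as (N, R, T):
S=Wed: (Mon,Thu,Tue) (Tue,Thu,Mon) — 2.
S=Thu: (Mon,Tue,Wed) (Mon,Wed,Tue) (Tue,Wed,Mon) — 3.
Summing: 2 + 3 = 5.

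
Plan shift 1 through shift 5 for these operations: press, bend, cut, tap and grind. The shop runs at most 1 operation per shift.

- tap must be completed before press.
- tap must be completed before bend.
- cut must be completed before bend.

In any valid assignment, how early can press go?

shift 2

Precedence pushes press to at least shift 2.
press at shift 2 is achievable: grind -> shift 5, tap -> shift 1, bend -> shift 4, cut -> shift 3, press -> shift 2.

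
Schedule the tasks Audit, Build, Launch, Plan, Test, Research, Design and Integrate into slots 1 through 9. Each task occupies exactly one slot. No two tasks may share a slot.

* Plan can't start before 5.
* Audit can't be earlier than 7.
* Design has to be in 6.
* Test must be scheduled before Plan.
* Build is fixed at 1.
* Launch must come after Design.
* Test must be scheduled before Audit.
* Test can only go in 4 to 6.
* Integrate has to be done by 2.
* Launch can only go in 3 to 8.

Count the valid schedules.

24

Splitting on Audit: it can be 7 (6), 8 (6), 9 (12). Listing each branch's schedules as (Build, Launch, Plan, Test, Research, Design, Integrate):
Audit=7: (1,8,5,4,3,6,2) (1,8,5,4,9,6,2) (1,8,9,4,3,6,2) (1,8,9,4,5,6,2) (1,8,9,5,3,6,2) (1,8,9,5,4,6,2) — 6.
Audit=8: (1,7,5,4,3,6,2) (1,7,5,4,9,6,2) (1,7,9,4,3,6,2) (1,7,9,4,5,6,2) (1,7,9,5,3,6,2) (1,7,9,5,4,6,2) — 6.
Audit=9: (1,7,5,4,3,6,2) (1,7,5,4,8,6,2) (1,7,8,4,3,6,2) (1,7,8,4,5,6,2) (1,7,8,5,3,6,2) (1,7,8,5,4,6,2) (1,8,5,4,3,6,2) (1,8,5,4,7,6,2) (1,8,7,4,3,6,2) (1,8,7,4,5,6,2) (1,8,7,5,3,6,2) (1,8,7,5,4,6,2) — 12.
Summing: 6 + 6 + 12 = 24.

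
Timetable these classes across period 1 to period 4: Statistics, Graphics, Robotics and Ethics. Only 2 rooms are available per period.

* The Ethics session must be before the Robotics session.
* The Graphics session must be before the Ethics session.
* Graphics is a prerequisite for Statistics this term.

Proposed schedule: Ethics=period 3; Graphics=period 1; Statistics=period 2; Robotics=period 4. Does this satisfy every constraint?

Yes, all constraints hold

Graphics is a prerequisite for Statistics this term — holds.
The Graphics session must be before the Ethics session — holds.
The Ethics session must be before the Robotics session — holds.
Only 2 rooms are available per period — holds.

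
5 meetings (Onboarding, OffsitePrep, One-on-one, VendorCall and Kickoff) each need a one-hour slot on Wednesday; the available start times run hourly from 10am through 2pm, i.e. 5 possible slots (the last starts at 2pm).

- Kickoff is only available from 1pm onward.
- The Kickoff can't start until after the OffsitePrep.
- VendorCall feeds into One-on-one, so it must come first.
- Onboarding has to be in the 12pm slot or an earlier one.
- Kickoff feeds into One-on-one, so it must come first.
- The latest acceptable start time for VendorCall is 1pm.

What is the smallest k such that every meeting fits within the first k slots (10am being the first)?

The precedence chain requires at least 3 distinct slots.
Propagating the time windows through the other constraints, One-on-one can't land before 2pm — that is slot 5 counting from 10am — so the schedule must run through at least 5 slots.
5 works (last occupied slot: 2pm): for example VendorCall=10am; Kickoff=1pm; Onboarding=10am; OffsitePrep=10am; One-on-one=2pm.

5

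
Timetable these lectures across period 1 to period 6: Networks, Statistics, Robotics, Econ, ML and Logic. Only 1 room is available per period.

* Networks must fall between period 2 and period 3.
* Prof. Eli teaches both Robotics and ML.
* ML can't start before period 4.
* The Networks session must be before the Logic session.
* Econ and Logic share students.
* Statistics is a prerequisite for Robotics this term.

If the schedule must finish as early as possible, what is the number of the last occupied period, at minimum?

The precedence chain requires at least 2 distinct periods.
With at most 1 per period and 6 lectures, at least 6 periods are needed.
ML can't be placed before period 4, so the schedule must run through at least period 4.
6 works (last occupied period: period 6): for example ML -> period 4; Robotics -> period 3; Econ -> period 6; Networks -> period 2; Logic -> period 5; Statistics -> period 1.

period 6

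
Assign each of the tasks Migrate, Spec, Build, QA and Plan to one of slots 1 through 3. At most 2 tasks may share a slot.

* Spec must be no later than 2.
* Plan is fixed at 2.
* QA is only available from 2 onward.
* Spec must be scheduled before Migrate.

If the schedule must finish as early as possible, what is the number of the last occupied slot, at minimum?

The precedence chain requires at least 2 distinct slots.
With at most 2 per slot and 5 tasks, at least 3 slots are needed.
3 works (last occupied slot: 3): for example Plan -> 2, Spec -> 1, QA -> 2, Build -> 1, Migrate -> 3.

slot 3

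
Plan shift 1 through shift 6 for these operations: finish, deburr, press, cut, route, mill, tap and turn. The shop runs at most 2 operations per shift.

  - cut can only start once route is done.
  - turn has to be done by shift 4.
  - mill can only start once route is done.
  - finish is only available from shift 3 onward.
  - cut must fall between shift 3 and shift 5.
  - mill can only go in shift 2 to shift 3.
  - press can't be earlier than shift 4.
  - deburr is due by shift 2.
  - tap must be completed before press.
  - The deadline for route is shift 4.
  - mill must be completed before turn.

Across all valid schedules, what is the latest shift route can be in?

Route's own window allows nothing later than shift 4; downstream work caps route at shift 2.
route at shift 2 is achievable: cut in shift 3; press in shift 4; mill in shift 3; finish in shift 5; deburr in shift 1; turn in shift 4; tap in shift 1; route in shift 2.

shift 2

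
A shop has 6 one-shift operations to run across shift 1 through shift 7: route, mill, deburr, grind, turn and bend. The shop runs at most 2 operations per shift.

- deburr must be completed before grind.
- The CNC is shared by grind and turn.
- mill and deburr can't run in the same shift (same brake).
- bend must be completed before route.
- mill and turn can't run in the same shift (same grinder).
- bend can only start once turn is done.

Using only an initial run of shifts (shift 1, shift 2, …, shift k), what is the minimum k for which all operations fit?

The precedence chain requires at least 3 distinct shifts.
With at most 2 per shift and 6 operations, at least 3 shifts are needed.
3 works (last occupied shift: shift 3): for example grind -> shift 2; route -> shift 3; deburr -> shift 1; bend -> shift 2; mill -> shift 3; turn -> shift 1.

3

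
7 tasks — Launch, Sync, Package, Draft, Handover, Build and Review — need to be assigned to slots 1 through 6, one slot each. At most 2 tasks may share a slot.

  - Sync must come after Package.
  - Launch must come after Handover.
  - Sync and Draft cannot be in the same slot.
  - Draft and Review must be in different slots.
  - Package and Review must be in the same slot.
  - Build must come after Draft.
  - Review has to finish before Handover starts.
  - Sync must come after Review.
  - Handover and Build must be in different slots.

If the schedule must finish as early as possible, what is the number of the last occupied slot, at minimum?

The precedence chain requires at least 3 distinct slots.
With at most 2 per slot and 7 tasks, at least 4 slots are needed.
4 works (last occupied slot: 4): for example Sync=2, Launch=3, Review=1, Draft=3, Build=4, Handover=2, Package=1.

4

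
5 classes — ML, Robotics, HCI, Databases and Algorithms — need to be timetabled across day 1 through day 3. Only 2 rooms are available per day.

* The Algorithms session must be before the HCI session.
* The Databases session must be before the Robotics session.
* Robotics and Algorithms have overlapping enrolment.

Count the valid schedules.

Splitting on ML: it can be day 1 (4), day 2 (5), day 3 (4). Listing each branch's schedules as (Robotics, HCI, Databases, Algorithms) by day number:
ML=day 1: (3,2,2,1) (3,3,1,2) (3,3,2,1) (3,3,2,2) — 4.
ML=day 2: (2,3,1,1) (3,2,1,1) (3,3,1,1) (3,3,1,2) (3,3,2,1) — 5.
ML=day 3: (2,2,1,1) (2,3,1,1) (3,2,1,1) (3,2,2,1) — 4.
Summing: 4 + 5 + 4 = 13.

13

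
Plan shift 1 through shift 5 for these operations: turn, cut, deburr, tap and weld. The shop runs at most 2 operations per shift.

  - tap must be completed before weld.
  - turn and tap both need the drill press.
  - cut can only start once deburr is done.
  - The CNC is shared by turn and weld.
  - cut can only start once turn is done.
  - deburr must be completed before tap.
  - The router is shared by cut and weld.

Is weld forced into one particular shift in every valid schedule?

No

weld can be shift 3 (e.g. weld -> shift 3, deburr -> shift 1, turn -> shift 1, cut -> shift 2, tap -> shift 2) or shift 4 (e.g. cut in shift 2; weld in shift 4; turn in shift 1; tap in shift 2; deburr in shift 1).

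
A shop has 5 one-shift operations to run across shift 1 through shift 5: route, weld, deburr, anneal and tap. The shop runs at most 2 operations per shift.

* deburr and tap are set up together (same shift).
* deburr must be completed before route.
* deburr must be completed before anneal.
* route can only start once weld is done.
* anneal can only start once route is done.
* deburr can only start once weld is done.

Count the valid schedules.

5

Splitting on route: it can be shift 3 (2), shift 4 (3). Listing each branch's schedules as (weld, deburr, anneal, tap) by shift number:
route=shift 3: (1,2,4,2) (1,2,5,2) — 2.
route=shift 4: (1,2,5,2) (1,3,5,3) (2,3,5,3) — 3.
Summing: 2 + 3 = 5.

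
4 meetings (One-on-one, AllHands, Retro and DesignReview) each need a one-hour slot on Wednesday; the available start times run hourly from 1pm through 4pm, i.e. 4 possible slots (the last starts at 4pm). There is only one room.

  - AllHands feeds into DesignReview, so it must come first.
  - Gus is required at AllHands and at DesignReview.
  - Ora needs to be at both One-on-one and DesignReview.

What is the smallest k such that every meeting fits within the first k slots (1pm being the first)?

The precedence chain requires at least 2 distinct slots.
With at most 1 per slot and 4 meetings, at least 4 slots are needed.
4 works (last occupied slot: 4pm): for example One-on-one in 3pm, Retro in 4pm, DesignReview in 2pm, AllHands in 1pm.

4 slots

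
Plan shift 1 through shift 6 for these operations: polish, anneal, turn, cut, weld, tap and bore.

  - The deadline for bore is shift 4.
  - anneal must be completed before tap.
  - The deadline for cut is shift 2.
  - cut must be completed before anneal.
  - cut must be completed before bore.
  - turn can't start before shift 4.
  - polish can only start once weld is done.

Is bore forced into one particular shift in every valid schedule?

No

bore can be shift 2 (e.g. cut -> shift 1, polish -> shift 2, weld -> shift 1, tap -> shift 3, turn -> shift 4, bore -> shift 2, anneal -> shift 2) or shift 3 (e.g. cut in shift 1; anneal in shift 2; bore in shift 3; weld in shift 1; tap in shift 3; polish in shift 2; turn in shift 4).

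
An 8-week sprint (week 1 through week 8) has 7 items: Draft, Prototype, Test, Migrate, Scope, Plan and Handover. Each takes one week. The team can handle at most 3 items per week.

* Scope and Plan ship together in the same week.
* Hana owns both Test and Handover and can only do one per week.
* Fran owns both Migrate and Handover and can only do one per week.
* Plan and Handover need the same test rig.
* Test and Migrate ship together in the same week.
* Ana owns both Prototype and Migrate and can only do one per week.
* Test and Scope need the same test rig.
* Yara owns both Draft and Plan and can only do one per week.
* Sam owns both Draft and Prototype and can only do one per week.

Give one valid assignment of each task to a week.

Migrate in week 1, Prototype in week 2, Scope in week 2, Test in week 1, Draft in week 1, Handover in week 3, Plan in week 2

Checking: Prototype(week 2) != Migrate(week 1); Migrate(week 1) != Handover(week 3); Draft(week 1) != Prototype(week 2); Plan(week 2) != Handover(week 3); Test(week 1) != Scope(week 2); Draft(week 1) != Plan(week 2); Test(week 1) != Handover(week 3); Scope = Plan = week 2; Test = Migrate = week 1; max 3 per week (cap 3).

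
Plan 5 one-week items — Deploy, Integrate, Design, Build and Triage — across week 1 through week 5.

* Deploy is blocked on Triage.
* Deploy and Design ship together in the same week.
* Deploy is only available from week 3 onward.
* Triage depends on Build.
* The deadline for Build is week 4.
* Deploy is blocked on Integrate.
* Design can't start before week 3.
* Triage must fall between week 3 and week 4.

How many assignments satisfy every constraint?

26

Splitting on Deploy: it can be week 4 (6), week 5 (20). Listing each branch's schedules as (Integrate, Design, Build, Triage) by week number:
Deploy=week 4: (1,4,1,3) (1,4,2,3) (2,4,1,3) (2,4,2,3) (3,4,1,3) (3,4,2,3) — 6.
Deploy=week 5: (1,5,1,3) (1,5,1,4) (1,5,2,3) (1,5,2,4) (1,5,3,4) (2,5,1,3) (2,5,1,4) (2,5,2,3) (2,5,2,4) (2,5,3,4) (3,5,1,3) (3,5,1,4) (3,5,2,3) (3,5,2,4) (3,5,3,4) (4,5,1,3) (4,5,1,4) (4,5,2,3) (4,5,2,4) (4,5,3,4) — 20.
Summing: 6 + 20 = 26.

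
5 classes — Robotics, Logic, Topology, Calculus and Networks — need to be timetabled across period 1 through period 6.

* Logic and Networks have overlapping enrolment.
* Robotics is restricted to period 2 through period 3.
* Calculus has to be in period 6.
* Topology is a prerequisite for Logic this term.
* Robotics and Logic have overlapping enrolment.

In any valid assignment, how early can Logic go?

period 2

Precedence pushes Logic to at least period 2.
Logic at period 2 is achievable: Calculus in period 6, Logic in period 2, Robotics in period 3, Topology in period 1, Networks in period 1.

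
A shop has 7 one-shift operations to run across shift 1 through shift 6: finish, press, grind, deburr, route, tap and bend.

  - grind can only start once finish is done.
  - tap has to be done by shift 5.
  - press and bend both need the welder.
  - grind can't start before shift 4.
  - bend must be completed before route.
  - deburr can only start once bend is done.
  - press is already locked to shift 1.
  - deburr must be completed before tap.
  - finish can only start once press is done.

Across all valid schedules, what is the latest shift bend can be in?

shift 3

Downstream work caps bend at shift 3.
bend at shift 3 is achievable: deburr -> shift 4; press -> shift 1; finish -> shift 2; route -> shift 4; grind -> shift 4; tap -> shift 5; bend -> shift 3.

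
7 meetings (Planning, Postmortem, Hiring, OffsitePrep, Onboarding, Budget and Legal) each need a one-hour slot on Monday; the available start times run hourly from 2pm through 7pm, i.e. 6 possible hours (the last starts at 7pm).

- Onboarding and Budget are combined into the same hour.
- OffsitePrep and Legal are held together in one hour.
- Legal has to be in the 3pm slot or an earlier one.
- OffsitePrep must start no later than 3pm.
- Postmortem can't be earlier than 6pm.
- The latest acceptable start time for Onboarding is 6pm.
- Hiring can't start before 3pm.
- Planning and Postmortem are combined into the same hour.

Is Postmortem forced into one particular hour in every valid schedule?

Postmortem can be 6pm (e.g. Postmortem -> 6pm, Planning -> 6pm, Legal -> 2pm, Hiring -> 3pm, Onboarding -> 2pm, Budget -> 2pm, OffsitePrep -> 2pm) or 7pm (e.g. Legal -> 2pm, Planning -> 7pm, OffsitePrep -> 2pm, Hiring -> 3pm, Postmortem -> 7pm, Onboarding -> 2pm, Budget -> 2pm).

No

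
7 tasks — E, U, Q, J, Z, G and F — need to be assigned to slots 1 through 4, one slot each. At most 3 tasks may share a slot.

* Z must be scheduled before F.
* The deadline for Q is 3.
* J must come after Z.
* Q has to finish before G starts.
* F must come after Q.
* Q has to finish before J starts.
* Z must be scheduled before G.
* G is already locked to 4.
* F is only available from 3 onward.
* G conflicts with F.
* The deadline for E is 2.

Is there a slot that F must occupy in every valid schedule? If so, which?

3

F's window is 3–4.
G is fixed at 4, and F can't share a slot with G.
So F must be 3.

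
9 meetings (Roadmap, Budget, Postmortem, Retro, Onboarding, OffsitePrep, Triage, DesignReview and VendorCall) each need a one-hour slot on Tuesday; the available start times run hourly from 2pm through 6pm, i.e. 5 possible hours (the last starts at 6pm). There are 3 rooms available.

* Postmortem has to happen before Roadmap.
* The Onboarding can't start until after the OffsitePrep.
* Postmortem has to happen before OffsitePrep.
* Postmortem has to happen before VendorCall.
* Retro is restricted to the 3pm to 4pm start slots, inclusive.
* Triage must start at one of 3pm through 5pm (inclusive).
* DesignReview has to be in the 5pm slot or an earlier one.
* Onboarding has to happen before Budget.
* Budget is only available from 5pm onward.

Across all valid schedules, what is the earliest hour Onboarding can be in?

4pm

Precedence pushes Onboarding to at least 4pm; downstream work caps Onboarding at 5pm.
Onboarding at 4pm is achievable: OffsitePrep=3pm, Onboarding=4pm, Triage=3pm, VendorCall=4pm, Postmortem=2pm, Budget=5pm, DesignReview=2pm, Retro=3pm, Roadmap=4pm.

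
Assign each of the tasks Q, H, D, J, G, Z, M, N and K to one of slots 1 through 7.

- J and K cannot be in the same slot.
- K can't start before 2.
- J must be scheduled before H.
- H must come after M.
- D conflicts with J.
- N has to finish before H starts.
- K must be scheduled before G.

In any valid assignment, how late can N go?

Downstream work caps N at 6.
N at 6 is achievable: K -> 2; N -> 6; G -> 3; J -> 1; H -> 7; Q -> 1; D -> 2; M -> 1; Z -> 1.

6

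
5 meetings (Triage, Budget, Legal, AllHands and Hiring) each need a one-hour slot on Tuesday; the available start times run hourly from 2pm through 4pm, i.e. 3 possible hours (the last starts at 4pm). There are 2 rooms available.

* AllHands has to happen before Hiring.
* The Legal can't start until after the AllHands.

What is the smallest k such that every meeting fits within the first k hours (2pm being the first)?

The precedence chain requires at least 2 distinct hours.
With at most 2 per hour and 5 meetings, at least 3 hours are needed.
3 works (last occupied hour: 4pm): for example Hiring=3pm, Legal=3pm, Triage=2pm, AllHands=2pm, Budget=4pm.

3 hours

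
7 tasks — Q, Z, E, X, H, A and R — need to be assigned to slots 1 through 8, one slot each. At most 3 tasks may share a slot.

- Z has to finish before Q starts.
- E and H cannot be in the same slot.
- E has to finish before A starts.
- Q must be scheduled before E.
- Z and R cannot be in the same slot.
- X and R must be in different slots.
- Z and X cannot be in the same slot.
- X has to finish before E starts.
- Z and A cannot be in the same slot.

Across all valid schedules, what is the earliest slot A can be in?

4

Precedence pushes A to at least 4.
A at 4 is achievable: E in 3; R in 3; Q in 2; H in 1; X in 2; A in 4; Z in 1.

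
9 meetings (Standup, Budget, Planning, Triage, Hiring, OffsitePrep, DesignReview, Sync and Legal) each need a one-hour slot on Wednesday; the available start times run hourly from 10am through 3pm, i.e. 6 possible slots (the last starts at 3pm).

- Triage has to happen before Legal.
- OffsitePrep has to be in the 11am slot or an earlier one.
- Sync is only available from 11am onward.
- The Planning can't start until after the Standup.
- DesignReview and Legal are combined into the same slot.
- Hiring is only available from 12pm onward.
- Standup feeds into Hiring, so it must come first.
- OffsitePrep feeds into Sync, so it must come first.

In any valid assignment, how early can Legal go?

11am

Precedence pushes Legal to at least 11am.
Legal at 11am is achievable: DesignReview=11am; Budget=10am; Sync=11am; Planning=11am; Legal=11am; Standup=10am; Triage=10am; Hiring=12pm; OffsitePrep=10am.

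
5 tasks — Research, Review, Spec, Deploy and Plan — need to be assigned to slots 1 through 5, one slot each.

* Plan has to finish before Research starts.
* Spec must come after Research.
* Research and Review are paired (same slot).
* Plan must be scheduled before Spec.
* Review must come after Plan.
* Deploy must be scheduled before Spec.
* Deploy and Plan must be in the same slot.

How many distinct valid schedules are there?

10

Splitting on Research: it can be 2 (3), 3 (4), 4 (3). Listing each branch's schedules as (Review, Spec, Deploy, Plan):
Research=2: (2,3,1,1) (2,4,1,1) (2,5,1,1) — 3.
Research=3: (3,4,1,1) (3,4,2,2) (3,5,1,1) (3,5,2,2) — 4.
Research=4: (4,5,1,1) (4,5,2,2) (4,5,3,3) — 3.
Summing: 3 + 4 + 3 = 10.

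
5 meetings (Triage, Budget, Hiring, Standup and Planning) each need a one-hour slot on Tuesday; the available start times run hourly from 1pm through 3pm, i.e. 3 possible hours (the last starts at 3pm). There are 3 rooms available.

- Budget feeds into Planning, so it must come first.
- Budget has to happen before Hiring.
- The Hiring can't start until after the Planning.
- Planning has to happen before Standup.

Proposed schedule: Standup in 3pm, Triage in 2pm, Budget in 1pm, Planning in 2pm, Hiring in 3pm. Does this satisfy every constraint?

Budget feeds into Planning, so it must come first — holds.
There are 3 rooms available — holds.
The Hiring can't start until after the Planning — holds.
Planning has to happen before Standup — holds.
Budget has to happen before Hiring — holds.

Valid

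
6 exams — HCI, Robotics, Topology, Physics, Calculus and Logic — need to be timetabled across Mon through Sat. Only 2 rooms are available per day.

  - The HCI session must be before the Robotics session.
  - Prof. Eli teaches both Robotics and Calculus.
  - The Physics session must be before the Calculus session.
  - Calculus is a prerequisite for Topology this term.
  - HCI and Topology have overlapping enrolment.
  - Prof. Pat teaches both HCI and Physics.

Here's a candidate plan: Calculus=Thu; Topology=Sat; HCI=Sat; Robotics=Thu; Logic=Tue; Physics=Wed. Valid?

The HCI session must be before the Robotics session — violated.
The Physics session must be before the Calculus session — holds.
Calculus is a prerequisite for Topology this term — holds.
HCI and Topology have overlapping enrolment — violated.
Prof. Pat teaches both HCI and Physics — holds.
Only 2 rooms are available per day — holds.
Prof. Eli teaches both Robotics and Calculus — violated.

No. The HCI session must be before the Robotics session is not satisfied.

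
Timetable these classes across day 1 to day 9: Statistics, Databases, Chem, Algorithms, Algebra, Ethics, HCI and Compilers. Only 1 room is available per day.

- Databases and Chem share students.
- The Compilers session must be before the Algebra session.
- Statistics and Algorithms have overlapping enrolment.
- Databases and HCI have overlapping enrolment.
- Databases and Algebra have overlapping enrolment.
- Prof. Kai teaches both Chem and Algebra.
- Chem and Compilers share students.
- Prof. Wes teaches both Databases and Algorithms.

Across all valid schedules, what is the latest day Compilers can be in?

day 8

Downstream work caps Compilers at day 8.
Compilers at day 8 is achievable: Databases=day 2; Compilers=day 8; Statistics=day 1; Algebra=day 9; Ethics=day 5; Chem=day 3; HCI=day 6; Algorithms=day 4.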